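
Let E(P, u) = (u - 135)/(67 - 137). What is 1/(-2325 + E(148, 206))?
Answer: -70/162821 ≈ -0.00042992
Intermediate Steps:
E(P, u) = 27/14 - u/70 (E(P, u) = (-135 + u)/(-70) = (-135 + u)*(-1/70) = 27/14 - u/70)
1/(-2325 + E(148, 206)) = 1/(-2325 + (27/14 - 1/70*206)) = 1/(-2325 + (27/14 - 103/35)) = 1/(-2325 - 71/70) = 1/(-162821/70) = -70/162821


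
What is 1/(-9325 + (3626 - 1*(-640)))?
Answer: -1/5059 ≈ -0.00019767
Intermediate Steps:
1/(-9325 + (3626 - 1*(-640))) = 1/(-9325 + (3626 + 640)) = 1/(-9325 + 4266) = 1/(-5059) = -1/5059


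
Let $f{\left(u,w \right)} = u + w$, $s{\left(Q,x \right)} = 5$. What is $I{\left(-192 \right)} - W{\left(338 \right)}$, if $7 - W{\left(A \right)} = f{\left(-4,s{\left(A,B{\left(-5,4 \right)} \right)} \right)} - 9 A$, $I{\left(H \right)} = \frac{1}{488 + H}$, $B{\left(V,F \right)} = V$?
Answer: $- \frac{902207}{296} \approx -3048.0$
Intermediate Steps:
$W{\left(A \right)} = 6 + 9 A$ ($W{\left(A \right)} = 7 - \left(\left(-4 + 5\right) - 9 A\right) = 7 - \left(1 - 9 A\right) = 7 + \left(-1 + 9 A\right) = 6 + 9 A$)
$I{\left(-192 \right)} - W{\left(338 \right)} = \frac{1}{488 - 192} - \left(6 + 9 \cdot 338\right) = \frac{1}{296} - \left(6 + 3042\right) = \frac{1}{296} - 3048 = - \frac{902207}{296}$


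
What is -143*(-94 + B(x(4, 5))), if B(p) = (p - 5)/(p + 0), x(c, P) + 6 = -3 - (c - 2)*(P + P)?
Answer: 384956/29 ≈ 13274.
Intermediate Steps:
x(c, P) = -9 - 2*P*(-2 + c) (x(c, P) = -6 + (-3 - (c - 2)*(P + P)) = -6 + (-3 - (-2 + c)*2*P) = -6 + (-3 - 2*P*(-2 + c)) = -9 - 2*P*(-2 + c))
B(p) = (-5 + p)/p
-143*(-94 + B(x(4, 5))) = -143*(-94 + (-5 + (-9 + 4*5 - 2*5*4))/(-9 + 4*5 - 2*5*4)) = -143*(-94 + (-5 + (-9 + 20 - 40))/(-9 + 20 - 40)) = -143*(-94 + (-5 - 29)/(-29)) = -143*(-94 - 1/29*(-34)) = -143*(-94 + 34/29) = -143*(-2692/29) = 384956/29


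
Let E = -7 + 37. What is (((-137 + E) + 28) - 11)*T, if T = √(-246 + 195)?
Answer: -90*I*√51 ≈ -642.73*I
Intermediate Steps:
E = 30
T = I*√51 (T = √(-51) = I*√51 ≈ 7.1414*I)
(((-137 + E) + 28) - 11)*T = (((-137 + 30) + 28) - 11)*(I*√51) = ((-107 + 28) - 11)*(I*√51) = (-79 - 11)*(I*√51) = -90*I*√51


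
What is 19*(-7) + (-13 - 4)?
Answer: -150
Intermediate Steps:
19*(-7) + (-13 - 4) = -133 - 17 = -150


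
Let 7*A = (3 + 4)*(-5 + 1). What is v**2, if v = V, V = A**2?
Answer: 256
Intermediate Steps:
A = -4 (A = ((3 + 4)*(-5 + 1))/7 = (7*(-4))/7 = (1/7)*(-28) = -4)
V = 16 (V = (-4)**2 = 16)
v = 16
v**2 = 16**2 = 256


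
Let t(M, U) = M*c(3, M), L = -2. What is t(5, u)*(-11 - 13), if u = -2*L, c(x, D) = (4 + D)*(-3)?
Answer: 3240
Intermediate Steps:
c(x, D) = -12 - 3*D
u = 4 (u = -2*(-2) = 4)
t(M, U) = M*(-12 - 3*M)
t(5, u)*(-11 - 13) = (-3*5*(4 + 5))*(-11 - 13) = -3*5*9*(-24) = -135*(-24) = 3240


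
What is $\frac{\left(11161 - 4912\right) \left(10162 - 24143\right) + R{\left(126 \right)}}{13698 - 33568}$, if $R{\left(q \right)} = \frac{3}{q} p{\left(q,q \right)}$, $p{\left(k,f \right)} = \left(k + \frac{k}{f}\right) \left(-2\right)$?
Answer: $\frac{917356388}{208635} \approx 4396.9$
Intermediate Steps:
$p{\left(k,f \right)} = - 2 k - \frac{2 k}{f}$
$R{\left(q \right)} = \frac{3 \left(-2 - 2 q\right)}{q}$ ($R{\left(q \right)} = \frac{3}{q} \left(- \frac{2 q \left(1 + q\right)}{q}\right) = \frac{3}{q} \left(-2 - 2 q\right) = \frac{3 \left(-2 - 2 q\right)}{q}$)
$\frac{\left(11161 - 4912\right) \left(10162 - 24143\right) + R{\left(126 \right)}}{13698 - 33568} = \frac{\left(11161 - 4912\right) \left(10162 - 24143\right) - \left(6 + \frac{6}{126}\right)}{13698 - 33568} = \frac{6249 \left(-13981\right) - \frac{127}{21}}{-19870} = \left(-87367269 - \frac{127}{21}\right) \left(- \frac{1}{19870}\right) = \left(- \frac{1834712776}{21}\right) \left(- \frac{1}{19870}\right) = \frac{917356388}{208635}$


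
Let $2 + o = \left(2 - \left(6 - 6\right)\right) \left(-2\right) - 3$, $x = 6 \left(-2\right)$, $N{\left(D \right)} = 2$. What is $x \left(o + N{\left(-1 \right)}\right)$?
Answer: $84$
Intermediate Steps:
$x = -12$
$o = -9$ ($o = -2 + \left(\left(2 - \left(6 - 6\right)\right) \left(-2\right) - 3\right) = -2 + \left(\left(2 - 0\right) \left(-2\right) - 3\right) = -2 + \left(\left(2 + 0\right) \left(-2\right) - 3\right) = -2 + \left(2 \left(-2\right) - 3\right) = -2 - 7 = -9$)
$x \left(o + N{\left(-1 \right)}\right) = - 12 \left(-9 + 2\right) = \left(-12\right) \left(-7\right) = 84$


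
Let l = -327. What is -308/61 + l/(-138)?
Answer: -7519/2806 ≈ -2.6796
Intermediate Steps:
-308/61 + l/(-138) = -308/61 - 327/(-138) = -308*1/61 - 327*(-1/138) = -308/61 + 109/46 = -7519/2806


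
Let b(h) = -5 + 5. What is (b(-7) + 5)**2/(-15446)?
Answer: -25/15446 ≈ -0.0016185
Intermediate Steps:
b(h) = 0
(b(-7) + 5)**2/(-15446) = (0 + 5)**2/(-15446) = 5**2*(-1/15446) = 25*(-1/15446) = -25/15446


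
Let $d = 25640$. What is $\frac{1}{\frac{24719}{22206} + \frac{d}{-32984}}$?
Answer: $\frac{91555338}{30746207} \approx 2.9778$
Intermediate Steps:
$\frac{1}{\frac{24719}{22206} + \frac{d}{-32984}} = \frac{1}{\frac{24719}{22206} + \frac{25640}{-32984}} = \frac{1}{24719 \cdot \frac{1}{22206} + 25640 \left(- \frac{1}{32984}\right)} = \frac{1}{\frac{24719}{22206} - \frac{3205}{4123}} = \frac{1}{\frac{30746207}{91555338}} = \frac{91555338}{30746207}$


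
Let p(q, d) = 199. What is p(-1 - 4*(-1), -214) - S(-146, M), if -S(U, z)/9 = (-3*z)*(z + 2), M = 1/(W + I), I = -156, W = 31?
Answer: 3116098/15625 ≈ 199.43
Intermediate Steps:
M = -1/125 (M = 1/(31 - 156) = 1/(-125) = -1/125 ≈ -0.0080000)
S(U, z) = 27*z*(2 + z) (S(U, z) = -9*(-3*z)*(z + 2) = -9*(-3*z)*(2 + z) = -(-27)*z*(2 + z) = 27*z*(2 + z))
p(-1 - 4*(-1), -214) - S(-146, M) = 199 - 27*(-1)*(2 - 1/125)/125 = 199 - 27*(-1)*249/(125*125) = 199 - 1*(-6723/15625) = 199 + 6723/15625 = 3116098/15625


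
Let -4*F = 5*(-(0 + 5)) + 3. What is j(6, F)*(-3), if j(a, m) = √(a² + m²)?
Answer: -3*√265/2 ≈ -24.418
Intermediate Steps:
F = 11/2 (F = -(5*(-(0 + 5)) + 3)/4 = -(5*(-1*5) + 3)/4 = -(5*(-5) + 3)/4 = -(-25 + 3)/4 = -¼*(-22) = 11/2 ≈ 5.5000)
j(6, F)*(-3) = √(6² + (11/2)²)*(-3) = √(36 + 121/4)*(-3) = √(265/4)*(-3) = (√265/2)*(-3) = -3*√265/2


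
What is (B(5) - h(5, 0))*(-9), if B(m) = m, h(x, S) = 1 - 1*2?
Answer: -54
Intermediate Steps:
h(x, S) = -1 (h(x, S) = 1 - 2 = -1)
(B(5) - h(5, 0))*(-9) = (5 - 1*(-1))*(-9) = (5 + 1)*(-9) = 6*(-9) = -54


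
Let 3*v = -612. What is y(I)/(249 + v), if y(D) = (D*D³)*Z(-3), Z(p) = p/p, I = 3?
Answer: 9/5 ≈ 1.8000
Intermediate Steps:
Z(p) = 1
v = -204 (v = (⅓)*(-612) = -204)
y(D) = D⁴ (y(D) = (D*D³)*1 = D⁴*1 = D⁴)
y(I)/(249 + v) = 3⁴/(249 - 204) = 81/45 = 81*(1/45) = 9/5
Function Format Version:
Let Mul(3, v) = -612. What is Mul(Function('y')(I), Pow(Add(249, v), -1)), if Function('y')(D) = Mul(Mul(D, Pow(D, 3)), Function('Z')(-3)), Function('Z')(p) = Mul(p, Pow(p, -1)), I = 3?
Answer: Rational(9, 5) ≈ 1.8000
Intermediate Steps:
Function('Z')(p) = 1
v = -204 (v = Mul(Rational(1, 3), -612) = -204)
Function('y')(D) = Pow(D, 4) (Function('y')(D) = Mul(Mul(D, Pow(D, 3)), 1) = Mul(Pow(D, 4), 1) = Pow(D, 4))
Mul(Function('y')(I), Pow(Add(249, v), -1)) = Mul(Pow(3, 4), Pow(Add(249, -204), -1)) = Mul(81, Pow(45, -1)) = Mul(81, Rational(1, 45)) = Rational(9, 5)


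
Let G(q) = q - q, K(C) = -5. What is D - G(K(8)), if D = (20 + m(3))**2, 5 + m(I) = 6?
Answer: 441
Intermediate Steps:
m(I) = 1 (m(I) = -5 + 6 = 1)
G(q) = 0
D = 441 (D = (20 + 1)**2 = 21**2 = 441)
D - G(K(8)) = 441 - 1*0 = 441 + 0 = 441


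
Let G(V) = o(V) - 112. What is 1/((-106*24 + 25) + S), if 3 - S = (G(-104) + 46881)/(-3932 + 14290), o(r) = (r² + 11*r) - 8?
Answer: -10358/26117161 ≈ -0.00039660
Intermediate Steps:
o(r) = -8 + r² + 11*r
G(V) = -120 + V² + 11*V (G(V) = (-8 + V² + 11*V) - 112 = -120 + V² + 11*V)
S = -25359/10358 (S = 3 - ((-120 + (-104)² + 11*(-104)) + 46881)/(-3932 + 14290) = 3 - ((-120 + 10816 - 1144) + 46881)/10358 = 3 - (9552 + 46881)/10358 = 3 - 56433/10358 = -25359/10358 ≈ -2.4483)
1/((-106*24 + 25) + S) = 1/((-106*24 + 25) - 25359/10358) = 1/((-2544 + 25) - 25359/10358) = 1/(-2519 - 25359/10358) = 1/(-26117161/10358) = -10358/26117161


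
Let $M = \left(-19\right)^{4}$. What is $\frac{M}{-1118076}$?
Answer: $- \frac{130321}{1118076} \approx -0.11656$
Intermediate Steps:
$M = 130321$
$\frac{M}{-1118076} = \frac{130321}{-1118076} = 130321 \left(- \frac{1}{1118076}\right) = - \frac{130321}{1118076}$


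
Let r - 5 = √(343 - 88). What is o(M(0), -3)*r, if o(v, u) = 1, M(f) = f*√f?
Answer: 5 + √255 ≈ 20.969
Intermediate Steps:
M(f) = f^(3/2)
r = 5 + √255 (r = 5 + √(343 - 88) = 5 + √255 ≈ 20.969)
o(M(0), -3)*r = 1*(5 + √255) = 5 + √255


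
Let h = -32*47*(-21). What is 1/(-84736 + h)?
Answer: -1/53152 ≈ -1.8814e-5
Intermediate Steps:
h = 31584 (h = -1504*(-21) = 31584)
1/(-84736 + h) = 1/(-84736 + 31584) = 1/(-53152) = -1/53152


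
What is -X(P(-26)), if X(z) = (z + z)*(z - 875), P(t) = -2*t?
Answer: 85592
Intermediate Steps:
X(z) = 2*z*(-875 + z) (X(z) = (2*z)*(-875 + z) = 2*z*(-875 + z))
-X(P(-26)) = -2*(-2*(-26))*(-875 - 2*(-26)) = -2*52*(-875 + 52) = -2*52*(-823) = -1*(-85592) = 85592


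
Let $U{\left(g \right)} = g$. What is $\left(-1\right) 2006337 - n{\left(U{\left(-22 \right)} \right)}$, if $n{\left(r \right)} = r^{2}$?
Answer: $-2006821$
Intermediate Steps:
$\left(-1\right) 2006337 - n{\left(U{\left(-22 \right)} \right)} = \left(-1\right) 2006337 - \left(-22\right)^{2} = -2006337 - 484 = -2006821$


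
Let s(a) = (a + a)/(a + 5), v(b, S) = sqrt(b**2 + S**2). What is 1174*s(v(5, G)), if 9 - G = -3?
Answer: 15262/9 ≈ 1695.8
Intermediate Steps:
G = 12 (G = 9 - 1*(-3) = 9 + 3 = 12)
v(b, S) = sqrt(S**2 + b**2)
s(a) = 2*a/(5 + a) (s(a) = (2*a)/(5 + a) = 2*a/(5 + a))
1174*s(v(5, G)) = 1174*(2*sqrt(12**2 + 5**2)/(5 + sqrt(12**2 + 5**2))) = 1174*(2*sqrt(144 + 25)/(5 + sqrt(144 + 25))) = 1174*(2*sqrt(169)/(5 + sqrt(169))) = 1174*(2*13/(5 + 13)) = 1174*(2*13/18) = 1174*(2*13*(1/18)) = 1174*(13/9) = 15262/9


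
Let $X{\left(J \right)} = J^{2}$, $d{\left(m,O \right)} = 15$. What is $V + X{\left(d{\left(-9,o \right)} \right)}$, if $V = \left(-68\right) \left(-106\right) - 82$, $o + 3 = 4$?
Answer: $7351$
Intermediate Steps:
$o = 1$ ($o = -3 + 4 = 1$)
$V = 7126$ ($V = 7208 - 82 = 7126$)
$V + X{\left(d{\left(-9,o \right)} \right)} = 7126 + 15^{2} = 7126 + 225 = 7351$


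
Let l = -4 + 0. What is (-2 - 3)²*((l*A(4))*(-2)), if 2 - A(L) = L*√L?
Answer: -1200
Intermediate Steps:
l = -4
A(L) = 2 - L^(3/2) (A(L) = 2 - L*√L = 2 - L^(3/2))
(-2 - 3)²*((l*A(4))*(-2)) = (-2 - 3)²*(-4*(2 - 4^(3/2))*(-2)) = (-5)²*(-4*(2 - 1*8)*(-2)) = 25*(-4*(2 - 8)*(-2)) = 25*(-4*(-6)*(-2)) = 25*(24*(-2)) = 25*(-48) = -1200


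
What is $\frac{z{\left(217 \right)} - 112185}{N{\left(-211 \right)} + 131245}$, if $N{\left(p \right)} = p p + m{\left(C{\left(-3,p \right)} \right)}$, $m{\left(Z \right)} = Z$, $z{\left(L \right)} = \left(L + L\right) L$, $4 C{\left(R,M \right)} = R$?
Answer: $- \frac{72028}{703061} \approx -0.10245$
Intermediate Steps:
$C{\left(R,M \right)} = \frac{R}{4}$
$z{\left(L \right)} = 2 L^{2}$ ($z{\left(L \right)} = 2 L L = 2 L^{2}$)
$N{\left(p \right)} = - \frac{3}{4} + p^{2}$ ($N{\left(p \right)} = p p + \frac{1}{4} \left(-3\right) = p^{2} - \frac{3}{4} = - \frac{3}{4} + p^{2}$)
$\frac{z{\left(217 \right)} - 112185}{N{\left(-211 \right)} + 131245} = \frac{2 \cdot 217^{2} - 112185}{\left(- \frac{3}{4} + \left(-211\right)^{2}\right) + 131245} = \frac{2 \cdot 47089 - 112185}{\left(- \frac{3}{4} + 44521\right) + 131245} = \frac{94178 - 112185}{\frac{178081}{4} + 131245} = - \frac{18007}{\frac{703061}{4}} = \left(-18007\right) \frac{4}{703061} = - \frac{72028}{703061}$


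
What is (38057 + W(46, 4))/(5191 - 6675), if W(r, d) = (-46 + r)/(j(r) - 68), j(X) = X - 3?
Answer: -38057/1484 ≈ -25.645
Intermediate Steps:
j(X) = -3 + X
W(r, d) = (-46 + r)/(-71 + r) (W(r, d) = (-46 + r)/((-3 + r) - 68) = (-46 + r)/(-71 + r))
(38057 + W(46, 4))/(5191 - 6675) = (38057 + (-46 + 46)/(-71 + 46))/(5191 - 6675) = (38057 + 0/(-25))/(-1484) = (38057 - 1/25*0)*(-1/1484) = (38057 + 0)*(-1/1484) = 38057*(-1/1484) = -38057/1484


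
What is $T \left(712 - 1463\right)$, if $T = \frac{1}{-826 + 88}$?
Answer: $\frac{751}{738} \approx 1.0176$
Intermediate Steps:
$T = - \frac{1}{738}$ ($T = \frac{1}{-738} = - \frac{1}{738} \approx -0.001355$)
$T \left(712 - 1463\right) = - \frac{712 - 1463}{738} = \left(- \frac{1}{738}\right) \left(-751\right) = \frac{751}{738}$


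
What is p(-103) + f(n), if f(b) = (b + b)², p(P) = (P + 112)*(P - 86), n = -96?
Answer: 35163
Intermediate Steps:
p(P) = (-86 + P)*(112 + P) (p(P) = (112 + P)*(-86 + P) = (-86 + P)*(112 + P))
f(b) = 4*b² (f(b) = (2*b)² = 4*b²)
p(-103) + f(n) = (-9632 + (-103)² + 26*(-103)) + 4*(-96)² = (-9632 + 10609 - 2678) + 4*9216 = -1701 + 36864 = 35163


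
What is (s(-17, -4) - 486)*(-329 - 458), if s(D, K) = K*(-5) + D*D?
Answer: 139299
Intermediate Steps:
s(D, K) = D² - 5*K (s(D, K) = -5*K + D² = D² - 5*K)
(s(-17, -4) - 486)*(-329 - 458) = (((-17)² - 5*(-4)) - 486)*(-329 - 458) = ((289 + 20) - 486)*(-787) = (309 - 486)*(-787) = -177*(-787) = 139299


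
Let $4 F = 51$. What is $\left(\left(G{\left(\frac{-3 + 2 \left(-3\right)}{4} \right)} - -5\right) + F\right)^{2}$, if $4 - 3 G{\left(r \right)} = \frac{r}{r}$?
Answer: $\frac{5625}{16} \approx 351.56$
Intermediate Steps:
$F = \frac{51}{4}$ ($F = \frac{1}{4} \cdot 51 = \frac{51}{4} \approx 12.75$)
$G{\left(r \right)} = 1$ ($G{\left(r \right)} = \frac{4}{3} - \frac{r \frac{1}{r}}{3} = \frac{4}{3} - \frac{1}{3} = 1$)
$\left(\left(G{\left(\frac{-3 + 2 \left(-3\right)}{4} \right)} - -5\right) + F\right)^{2} = \left(\left(1 - -5\right) + \frac{51}{4}\right)^{2} = \left(\left(1 + 5\right) + \frac{51}{4}\right)^{2} = \left(6 + \frac{51}{4}\right)^{2} = \left(\frac{75}{4}\right)^{2} = \frac{5625}{16}$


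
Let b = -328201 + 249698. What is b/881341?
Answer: -78503/881341 ≈ -0.089072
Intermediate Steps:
b = -78503
b/881341 = -78503/881341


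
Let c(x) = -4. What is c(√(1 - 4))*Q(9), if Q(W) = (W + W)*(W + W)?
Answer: -1296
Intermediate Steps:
Q(W) = 4*W² (Q(W) = (2*W)*(2*W) = 4*W²)
c(√(1 - 4))*Q(9) = -16*9² = -16*81 = -4*324 = -1296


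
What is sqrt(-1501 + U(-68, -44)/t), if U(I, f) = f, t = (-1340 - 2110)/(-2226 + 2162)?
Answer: I*sqrt(178753677)/345 ≈ 38.753*I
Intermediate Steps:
t = 1725/32 (t = -3450/(-64) = -3450*(-1/64) = 1725/32 ≈ 53.906)
sqrt(-1501 + U(-68, -44)/t) = sqrt(-1501 - 44/1725/32) = sqrt(-1501 - 44*32/1725) = sqrt(-1501 - 1408/1725) = sqrt(-2590633/1725) = I*sqrt(178753677)/345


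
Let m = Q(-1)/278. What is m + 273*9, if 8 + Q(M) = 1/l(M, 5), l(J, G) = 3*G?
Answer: 10245571/4170 ≈ 2457.0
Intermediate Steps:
Q(M) = -119/15 (Q(M) = -8 + 1/(3*5) = -8 + 1/15 = -119/15)
m = -119/4170 (m = -119/15/278 = -119/15*1/278 = -119/4170 ≈ -0.028537)
m + 273*9 = -119/4170 + 273*9 = -119/4170 + 2457 = 10245571/4170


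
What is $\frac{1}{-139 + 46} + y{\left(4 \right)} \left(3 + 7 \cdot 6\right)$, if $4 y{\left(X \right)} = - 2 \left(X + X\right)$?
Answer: $- \frac{16741}{93} \approx -180.01$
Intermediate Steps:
$y{\left(X \right)} = - X$ ($y{\left(X \right)} = \frac{\left(-2\right) \left(X + X\right)}{4} = \frac{\left(-2\right) 2 X}{4} = \frac{\left(-4\right) X}{4} = - X$)
$\frac{1}{-139 + 46} + y{\left(4 \right)} \left(3 + 7 \cdot 6\right) = \frac{1}{-139 + 46} + \left(-1\right) 4 \left(3 + 7 \cdot 6\right) = \frac{1}{-93} - 4 \left(3 + 42\right) = - \frac{1}{93} - 180 = - \frac{16741}{93}$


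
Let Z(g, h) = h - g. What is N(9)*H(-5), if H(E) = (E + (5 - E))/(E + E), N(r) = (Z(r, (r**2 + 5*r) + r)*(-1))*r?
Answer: 567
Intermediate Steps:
N(r) = r*(-r**2 - 5*r) (N(r) = ((((r**2 + 5*r) + r) - r)*(-1))*r = (((r**2 + 6*r) - r)*(-1))*r = ((r**2 + 5*r)*(-1))*r = (-r**2 - 5*r)*r = r*(-r**2 - 5*r))
H(E) = 5/(2*E) (H(E) = 5/((2*E)) = 5*(1/(2*E)) = 5/(2*E))
N(9)*H(-5) = (-1*9**2*(5 + 9))*((5/2)/(-5)) = (-1*81*14)*((5/2)*(-1/5)) = -1134*(-1/2) = 567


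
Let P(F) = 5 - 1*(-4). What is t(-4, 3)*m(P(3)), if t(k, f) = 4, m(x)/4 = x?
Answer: 144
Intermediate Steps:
P(F) = 9 (P(F) = 5 + 4 = 9)
m(x) = 4*x
t(-4, 3)*m(P(3)) = 4*(4*9) = 4*36 = 144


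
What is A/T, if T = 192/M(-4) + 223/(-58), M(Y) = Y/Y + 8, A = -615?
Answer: -107010/3043 ≈ -35.166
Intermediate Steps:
M(Y) = 9 (M(Y) = 1 + 8 = 9)
T = 3043/174 (T = 192/9 + 223/(-58) = 192*(⅑) + 223*(-1/58) = 64/3 - 223/58 = 3043/174 ≈ 17.488)
A/T = -615/3043/174 = -615*174/3043 = -107010/3043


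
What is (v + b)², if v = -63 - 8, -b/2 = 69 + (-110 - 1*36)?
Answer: 6889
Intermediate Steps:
b = 154 (b = -2*(69 + (-110 - 1*36)) = -2*(69 + (-110 - 36)) = -2*(69 - 146) = -2*(-77) = 154)
v = -71
(v + b)² = (-71 + 154)² = 83² = 6889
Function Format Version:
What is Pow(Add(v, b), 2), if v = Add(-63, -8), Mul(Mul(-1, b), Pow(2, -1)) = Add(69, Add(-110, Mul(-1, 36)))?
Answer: 6889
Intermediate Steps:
b = 154 (b = Mul(-2, Add(69, Add(-110, Mul(-1, 36)))) = Mul(-2, Add(69, Add(-110, -36))) = Mul(-2, Add(69, -146)) = Mul(-2, -77) = 154)
v = -71
Pow(Add(v, b), 2) = Pow(Add(-71, 154), 2) = Pow(83, 2) = 6889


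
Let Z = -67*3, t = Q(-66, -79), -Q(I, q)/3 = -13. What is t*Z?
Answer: -7839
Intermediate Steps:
Q(I, q) = 39 (Q(I, q) = -3*(-13) = 39)
t = 39
Z = -201
t*Z = 39*(-201) = -7839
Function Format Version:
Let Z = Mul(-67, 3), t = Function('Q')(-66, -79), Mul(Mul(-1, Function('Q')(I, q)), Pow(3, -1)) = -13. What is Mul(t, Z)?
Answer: -7839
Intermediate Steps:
Function('Q')(I, q) = 39 (Function('Q')(I, q) = Mul(-3, -13) = 39)
t = 39
Z = -201
Mul(t, Z) = Mul(39, -201) = -7839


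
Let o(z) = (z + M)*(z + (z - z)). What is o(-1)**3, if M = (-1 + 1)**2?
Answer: 1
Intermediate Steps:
M = 0 (M = 0**2 = 0)
o(z) = z**2 (o(z) = (z + 0)*(z + (z - z)) = z*(z + 0) = z*z = z**2)
o(-1)**3 = ((-1)**2)**3 = 1**3 = 1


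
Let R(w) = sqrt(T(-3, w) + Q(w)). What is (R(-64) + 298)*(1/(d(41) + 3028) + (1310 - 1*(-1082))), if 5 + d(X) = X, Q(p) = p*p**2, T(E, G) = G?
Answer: 1092034261/1532 + 7329089*I*sqrt(4097)/383 ≈ 7.1282e+5 + 1.2249e+6*I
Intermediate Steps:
Q(p) = p**3
d(X) = -5 + X
R(w) = sqrt(w + w**3)
(R(-64) + 298)*(1/(d(41) + 3028) + (1310 - 1*(-1082))) = (sqrt(-64 + (-64)**3) + 298)*(1/((-5 + 41) + 3028) + (1310 - 1*(-1082))) = (sqrt(-64 - 262144) + 298)*(1/(36 + 3028) + (1310 + 1082)) = (sqrt(-262208) + 298)*(1/3064 + 2392) = (8*I*sqrt(4097) + 298)*(1/3064 + 2392) = (298 + 8*I*sqrt(4097))*(7329089/3064) = 1092034261/1532 + 7329089*I*sqrt(4097)/383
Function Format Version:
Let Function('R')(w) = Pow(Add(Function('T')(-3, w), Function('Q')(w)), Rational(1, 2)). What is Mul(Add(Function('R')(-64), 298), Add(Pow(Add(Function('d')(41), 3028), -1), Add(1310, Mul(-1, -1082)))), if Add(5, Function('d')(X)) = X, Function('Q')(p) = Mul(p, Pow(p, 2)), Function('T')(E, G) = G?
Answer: Add(Rational(1092034261, 1532), Mul(Rational(7329089, 383), I, Pow(4097, Rational(1, 2)))) ≈ Add(7.1282e+5, Mul(1.2249e+6, I))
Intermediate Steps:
Function('Q')(p) = Pow(p, 3)
Function('d')(X) = Add(-5, X)
Function('R')(w) = Pow(Add(w, Pow(w, 3)), Rational(1, 2))
Mul(Add(Function('R')(-64), 298), Add(Pow(Add(Function('d')(41), 3028), -1), Add(1310, Mul(-1, -1082)))) = Mul(Add(Pow(Add(-64, Pow(-64, 3)), Rational(1, 2)), 298), Add(Pow(Add(Add(-5, 41), 3028), -1), Add(1310, Mul(-1, -1082)))) = Mul(Add(Pow(Add(-64, -262144), Rational(1, 2)), 298), Add(Pow(Add(36, 3028), -1), Add(1310, 1082))) = Mul(Add(Pow(-262208, Rational(1, 2)), 298), Add(Pow(3064, -1), 2392)) = Mul(Add(Mul(8, I, Pow(4097, Rational(1, 2))), 298), Add(Rational(1, 3064), 2392)) = Mul(Add(298, Mul(8, I, Pow(4097, Rational(1, 2)))), Rational(7329089, 3064)) = Add(Rational(1092034261, 1532), Mul(Rational(7329089, 383), I, Pow(4097, Rational(1, 2))))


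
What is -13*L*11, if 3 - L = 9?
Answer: 858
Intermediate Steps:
L = -6 (L = 3 - 1*9 = 3 - 9 = -6)
-13*L*11 = -13*(-6)*11 = 78*11 = 858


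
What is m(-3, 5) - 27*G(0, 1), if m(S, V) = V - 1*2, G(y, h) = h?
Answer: -24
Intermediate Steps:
m(S, V) = -2 + V (m(S, V) = V - 2 = -2 + V)
m(-3, 5) - 27*G(0, 1) = (-2 + 5) - 27*1 = 3 - 27 = -24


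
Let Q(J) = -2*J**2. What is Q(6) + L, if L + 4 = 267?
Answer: 191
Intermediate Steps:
L = 263 (L = -4 + 267 = 263)
Q(6) + L = -2*6**2 + 263 = -2*36 + 263 = -72 + 263 = 191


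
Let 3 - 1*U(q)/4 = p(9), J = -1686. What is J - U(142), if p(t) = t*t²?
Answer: 1218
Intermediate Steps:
p(t) = t³
U(q) = -2904 (U(q) = 12 - 4*9³ = 12 - 4*729 = 12 - 2916 = -2904)
J - U(142) = -1686 - 1*(-2904) = -1686 + 2904 = 1218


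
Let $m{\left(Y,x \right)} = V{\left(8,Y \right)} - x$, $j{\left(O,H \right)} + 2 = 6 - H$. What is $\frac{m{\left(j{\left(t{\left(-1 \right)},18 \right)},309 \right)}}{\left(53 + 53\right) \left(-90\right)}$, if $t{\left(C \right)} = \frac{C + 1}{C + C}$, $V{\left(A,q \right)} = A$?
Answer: $\frac{301}{9540} \approx 0.031551$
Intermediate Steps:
$t{\left(C \right)} = \frac{1 + C}{2 C}$
$j{\left(O,H \right)} = 4 - H$ ($j{\left(O,H \right)} = -2 - \left(-6 + H\right) = 4 - H$)
$m{\left(Y,x \right)} = 8 - x$
$\frac{m{\left(j{\left(t{\left(-1 \right)},18 \right)},309 \right)}}{\left(53 + 53\right) \left(-90\right)} = \frac{8 - 309}{\left(53 + 53\right) \left(-90\right)} = \frac{8 - 309}{106 \left(-90\right)} = - \frac{301}{-9540} = \left(-301\right) \left(- \frac{1}{9540}\right) = \frac{301}{9540}$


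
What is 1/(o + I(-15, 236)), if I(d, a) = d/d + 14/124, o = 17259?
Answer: 62/1070127 ≈ 5.7937e-5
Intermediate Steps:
I(d, a) = 69/62 (I(d, a) = 1 + 14*(1/124) = 1 + 7/62 = 69/62)
1/(o + I(-15, 236)) = 1/(17259 + 69/62) = 1/(1070127/62) = 62/1070127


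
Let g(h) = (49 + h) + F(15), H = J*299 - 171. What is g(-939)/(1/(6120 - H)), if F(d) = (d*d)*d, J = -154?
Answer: 130057445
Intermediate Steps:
H = -46217 (H = -154*299 - 171 = -46046 - 171 = -46217)
F(d) = d**3 (F(d) = d**2*d = d**3)
g(h) = 3424 + h (g(h) = (49 + h) + 15**3 = (49 + h) + 3375 = 3424 + h)
g(-939)/(1/(6120 - H)) = (3424 - 939)/(1/(6120 - 1*(-46217))) = 2485/(1/(6120 + 46217)) = 2485/(1/52337) = 2485*52337 = 130057445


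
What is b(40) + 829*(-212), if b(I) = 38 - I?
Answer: -175750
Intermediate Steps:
b(40) + 829*(-212) = (38 - 1*40) + 829*(-212) = (38 - 40) - 175748 = -2 - 175748 = -175750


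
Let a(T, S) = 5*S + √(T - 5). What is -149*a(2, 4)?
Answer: -2980 - 149*I*√3 ≈ -2980.0 - 258.08*I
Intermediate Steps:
a(T, S) = √(-5 + T) + 5*S (a(T, S) = 5*S + √(-5 + T) = √(-5 + T) + 5*S)
-149*a(2, 4) = -149*(√(-5 + 2) + 5*4) = -149*(√(-3) + 20) = -149*(I*√3 + 20) = -149*(20 + I*√3) = -2980 - 149*I*√3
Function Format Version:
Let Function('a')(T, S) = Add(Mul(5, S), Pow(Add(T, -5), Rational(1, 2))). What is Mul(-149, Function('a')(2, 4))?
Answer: Add(-2980, Mul(-149, I, Pow(3, Rational(1, 2)))) ≈ Add(-2980.0, Mul(-258.08, I))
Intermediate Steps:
Function('a')(T, S) = Add(Pow(Add(-5, T), Rational(1, 2)), Mul(5, S)) (Function('a')(T, S) = Add(Mul(5, S), Pow(Add(-5, T), Rational(1, 2))) = Add(Pow(Add(-5, T), Rational(1, 2)), Mul(5, S)))
Mul(-149, Function('a')(2, 4)) = Mul(-149, Add(Pow(Add(-5, 2), Rational(1, 2)), Mul(5, 4))) = Mul(-149, Add(Pow(-3, Rational(1, 2)), 20)) = Mul(-149, Add(Mul(I, Pow(3, Rational(1, 2))), 20)) = Mul(-149, Add(20, Mul(I, Pow(3, Rational(1, 2))))) = Add(-2980, Mul(-149, I, Pow(3, Rational(1, 2))))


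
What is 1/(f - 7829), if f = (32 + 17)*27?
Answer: -1/6506 ≈ -0.00015370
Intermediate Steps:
f = 1323 (f = 49*27 = 1323)
1/(f - 7829) = 1/(1323 - 7829) = 1/(-6506) = -1/6506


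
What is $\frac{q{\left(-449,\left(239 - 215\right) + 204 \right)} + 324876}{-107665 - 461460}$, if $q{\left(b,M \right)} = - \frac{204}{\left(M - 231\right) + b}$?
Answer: $- \frac{36711039}{64311125} \approx -0.57084$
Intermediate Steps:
$q{\left(b,M \right)} = - \frac{204}{-231 + M + b}$ ($q{\left(b,M \right)} = - \frac{204}{\left(-231 + M\right) + b} = - \frac{204}{-231 + M + b}$)
$\frac{q{\left(-449,\left(239 - 215\right) + 204 \right)} + 324876}{-107665 - 461460} = \frac{- \frac{204}{-231 + \left(\left(239 - 215\right) + 204\right) - 449} + 324876}{-107665 - 461460} = \frac{- \frac{204}{-231 + \left(24 + 204\right) - 449} + 324876}{-569125} = \left(- \frac{204}{-231 + 228 - 449} + 324876\right) \left(- \frac{1}{569125}\right) = \left(- \frac{204}{-452} + 324876\right) \left(- \frac{1}{569125}\right) = \left(\left(-204\right) \left(- \frac{1}{452}\right) + 324876\right) \left(- \frac{1}{569125}\right) = \left(\frac{51}{113} + 324876\right) \left(- \frac{1}{569125}\right) = \frac{36711039}{113} \left(- \frac{1}{569125}\right) = - \frac{36711039}{64311125}$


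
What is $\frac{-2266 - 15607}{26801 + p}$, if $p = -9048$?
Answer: $- \frac{17873}{17753} \approx -1.0068$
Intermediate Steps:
$\frac{-2266 - 15607}{26801 + p} = \frac{-2266 - 15607}{26801 - 9048} = - \frac{17873}{17753}$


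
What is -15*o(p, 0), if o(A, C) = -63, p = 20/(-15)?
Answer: 945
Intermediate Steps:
p = -4/3 (p = 20*(-1/15) = -4/3 ≈ -1.3333)
-15*o(p, 0) = -15*(-63) = 945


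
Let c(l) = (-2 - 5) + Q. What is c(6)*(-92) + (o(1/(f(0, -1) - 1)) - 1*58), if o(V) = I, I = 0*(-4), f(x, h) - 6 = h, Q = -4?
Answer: 954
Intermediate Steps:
f(x, h) = 6 + h
c(l) = -11 (c(l) = (-2 - 5) - 4 = -7 - 4 = -11)
I = 0
o(V) = 0
c(6)*(-92) + (o(1/(f(0, -1) - 1)) - 1*58) = -11*(-92) + (0 - 1*58) = 1012 + (0 - 58) = 1012 - 58 = 954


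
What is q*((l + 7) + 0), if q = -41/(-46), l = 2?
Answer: 369/46 ≈ 8.0217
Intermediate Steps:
q = 41/46 (q = -41*(-1/46) = 41/46 ≈ 0.89130)
q*((l + 7) + 0) = 41*((2 + 7) + 0)/46 = 41*(9 + 0)/46 = (41/46)*9 = 369/46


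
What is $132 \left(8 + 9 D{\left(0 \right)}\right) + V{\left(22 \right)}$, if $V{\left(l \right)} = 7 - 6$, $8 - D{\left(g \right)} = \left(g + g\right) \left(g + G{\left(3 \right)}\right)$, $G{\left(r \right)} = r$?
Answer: $10561$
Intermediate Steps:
$D{\left(g \right)} = 8 - 2 g \left(3 + g\right)$ ($D{\left(g \right)} = 8 - \left(g + g\right) \left(g + 3\right) = 8 - 2 g \left(3 + g\right)$)
$V{\left(l \right)} = 1$
$132 \left(8 + 9 D{\left(0 \right)}\right) + V{\left(22 \right)} = 132 \left(8 + 9 \left(8 - 0 - 2 \cdot 0^{2}\right)\right) + 1 = 132 \left(8 + 9 \left(8 + 0 - 0\right)\right) + 1 = 132 \left(8 + 9 \left(8 + 0 + 0\right)\right) + 1 = 132 \left(8 + 9 \cdot 8\right) + 1 = 132 \left(8 + 72\right) + 1 = 132 \cdot 80 + 1 = 10560 + 1 = 10561$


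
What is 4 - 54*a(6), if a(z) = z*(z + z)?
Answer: -3884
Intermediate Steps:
a(z) = 2*z² (a(z) = z*(2*z) = 2*z²)
4 - 54*a(6) = 4 - 108*6² = 4 - 108*36 = 4 - 54*72 = 4 - 3888 = -3884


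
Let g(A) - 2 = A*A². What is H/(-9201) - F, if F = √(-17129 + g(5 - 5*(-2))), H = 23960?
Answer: -23960/9201 - 6*I*√382 ≈ -2.6041 - 117.27*I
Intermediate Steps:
g(A) = 2 + A³ (g(A) = 2 + A*A² = 2 + A³)
F = 6*I*√382 (F = √(-17129 + (2 + (5 - 5*(-2))³)) = √(-17129 + (2 + (5 + 10)³)) = √(-17129 + (2 + 15³)) = √(-17129 + (2 + 3375)) = √(-17129 + 3377) = √(-13752) = 6*I*√382 ≈ 117.27*I)
H/(-9201) - F = 23960/(-9201) - 6*I*√382 = 23960*(-1/9201) - 6*I*√382 = -23960/9201 - 6*I*√382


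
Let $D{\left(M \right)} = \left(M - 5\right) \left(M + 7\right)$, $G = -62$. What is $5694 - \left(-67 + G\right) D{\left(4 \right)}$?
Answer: $4275$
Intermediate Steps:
$D{\left(M \right)} = \left(-5 + M\right) \left(7 + M\right)$
$5694 - \left(-67 + G\right) D{\left(4 \right)} = 5694 - \left(-67 - 62\right) \left(-35 + 4^{2} + 2 \cdot 4\right) = 5694 - - 129 \left(-35 + 16 + 8\right) = 5694 - \left(-129\right) \left(-11\right) = 5694 - 1419 = 4275$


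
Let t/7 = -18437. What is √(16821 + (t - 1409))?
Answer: I*√113647 ≈ 337.12*I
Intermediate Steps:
t = -129059 (t = 7*(-18437) = -129059)
√(16821 + (t - 1409)) = √(16821 + (-129059 - 1409)) = √(16821 - 130468) = √(-113647) = I*√113647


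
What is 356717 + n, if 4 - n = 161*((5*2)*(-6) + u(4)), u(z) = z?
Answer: 365737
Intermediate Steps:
n = 9020 (n = 4 - 161*((5*2)*(-6) + 4) = 4 - 161*(10*(-6) + 4) = 4 - 161*(-60 + 4) = 4 - 161*(-56) = 4 - 1*(-9016) = 4 + 9016 = 9020)
356717 + n = 356717 + 9020 = 365737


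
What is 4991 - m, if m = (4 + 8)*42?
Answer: 4487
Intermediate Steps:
m = 504 (m = 12*42 = 504)
4991 - m = 4991 - 1*504 = 4991 - 504 = 4487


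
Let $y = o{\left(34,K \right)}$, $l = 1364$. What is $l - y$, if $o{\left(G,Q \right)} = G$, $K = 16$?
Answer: $1330$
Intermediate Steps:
$y = 34$
$l - y = 1364 - 34 = 1330$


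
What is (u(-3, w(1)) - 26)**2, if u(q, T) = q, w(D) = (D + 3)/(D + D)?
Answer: 841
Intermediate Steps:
w(D) = (3 + D)/(2*D) (w(D) = (3 + D)/((2*D)) = (3 + D)*(1/(2*D)) = (3 + D)/(2*D))
(u(-3, w(1)) - 26)**2 = (-3 - 26)**2 = (-29)**2 = 841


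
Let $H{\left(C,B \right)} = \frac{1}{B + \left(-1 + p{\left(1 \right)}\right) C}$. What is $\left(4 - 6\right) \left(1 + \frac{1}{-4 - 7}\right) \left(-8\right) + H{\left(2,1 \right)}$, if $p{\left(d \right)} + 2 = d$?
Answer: $\frac{469}{33} \approx 14.212$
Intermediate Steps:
$p{\left(d \right)} = -2 + d$
$H{\left(C,B \right)} = \frac{1}{B - 2 C}$ ($H{\left(C,B \right)} = \frac{1}{B + \left(-1 + \left(-2 + 1\right)\right) C} = \frac{1}{B + \left(-1 - 1\right) C} = \frac{1}{B - 2 C}$)
$\left(4 - 6\right) \left(1 + \frac{1}{-4 - 7}\right) \left(-8\right) + H{\left(2,1 \right)} = \left(4 - 6\right) \left(1 + \frac{1}{-4 - 7}\right) \left(-8\right) + \frac{1}{1 - 4} = - 2 \left(1 + \frac{1}{-11}\right) \left(-8\right) + \frac{1}{1 - 4} = - 2 \left(1 - \frac{1}{11}\right) \left(-8\right) + \frac{1}{-3} = \left(-2\right) \frac{10}{11} \left(-8\right) - \frac{1}{3} = \left(- \frac{20}{11}\right) \left(-8\right) - \frac{1}{3} = \frac{160}{11} - \frac{1}{3} = \frac{469}{33}$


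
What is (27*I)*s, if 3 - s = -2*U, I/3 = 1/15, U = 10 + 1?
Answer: 135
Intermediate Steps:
U = 11
I = 1/5 (I = 3/15 = 3*(1/15) = 1/5 ≈ 0.20000)
s = 25 (s = 3 - (-2)*11 = 3 - 1*(-22) = 3 + 22 = 25)
(27*I)*s = (27*(1/5))*25 = (27/5)*25 = 135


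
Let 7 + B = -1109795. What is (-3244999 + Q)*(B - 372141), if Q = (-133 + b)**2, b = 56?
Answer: 4800117113010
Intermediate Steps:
B = -1109802 (B = -7 - 1109795 = -1109802)
Q = 5929 (Q = (-133 + 56)**2 = (-77)**2 = 5929)
(-3244999 + Q)*(B - 372141) = (-3244999 + 5929)*(-1109802 - 372141) = -3239070*(-1481943) = 4800117113010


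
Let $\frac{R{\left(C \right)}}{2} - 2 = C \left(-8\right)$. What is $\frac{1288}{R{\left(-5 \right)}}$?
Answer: $\frac{46}{3} \approx 15.333$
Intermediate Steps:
$R{\left(C \right)} = 4 - 16 C$ ($R{\left(C \right)} = 4 + 2 C \left(-8\right) = 4 + 2 \left(- 8 C\right) = 4 - 16 C$)
$\frac{1288}{R{\left(-5 \right)}} = \frac{1288}{4 - -80} = \frac{1288}{4 + 80} = \frac{1288}{84} = 1288 \cdot \frac{1}{84} = \frac{46}{3}$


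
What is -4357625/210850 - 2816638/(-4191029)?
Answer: -706761784953/35347138586 ≈ -19.995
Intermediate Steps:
-4357625/210850 - 2816638/(-4191029) = -4357625*1/210850 - 2816638*(-1/4191029) = -174305/8434 + 2816638/4191029 = -706761784953/35347138586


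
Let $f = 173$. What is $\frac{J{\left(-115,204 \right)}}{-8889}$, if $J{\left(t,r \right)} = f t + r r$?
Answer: $- \frac{21721}{8889} \approx -2.4436$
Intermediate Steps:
$J{\left(t,r \right)} = r^{2} + 173 t$ ($J{\left(t,r \right)} = 173 t + r r = 173 t + r^{2} = r^{2} + 173 t$)
$\frac{J{\left(-115,204 \right)}}{-8889} = \frac{204^{2} + 173 \left(-115\right)}{-8889} = \left(41616 - 19895\right) \left(- \frac{1}{8889}\right) = 21721 \left(- \frac{1}{8889}\right) = - \frac{21721}{8889}$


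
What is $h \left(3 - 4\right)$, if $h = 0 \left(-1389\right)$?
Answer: $0$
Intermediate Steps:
$h = 0$
$h \left(3 - 4\right) = 0 \left(3 - 4\right) = 0 \left(-1\right) = 0$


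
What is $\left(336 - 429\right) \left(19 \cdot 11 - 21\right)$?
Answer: $-17484$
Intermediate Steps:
$\left(336 - 429\right) \left(19 \cdot 11 - 21\right) = - 93 \left(209 - 21\right) = \left(-93\right) 188 = -17484$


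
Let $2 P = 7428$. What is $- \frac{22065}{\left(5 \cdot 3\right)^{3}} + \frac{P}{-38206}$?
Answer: $- \frac{28518338}{4298175} \approx -6.635$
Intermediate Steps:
$P = 3714$ ($P = \frac{1}{2} \cdot 7428 = 3714$)
$- \frac{22065}{\left(5 \cdot 3\right)^{3}} + \frac{P}{-38206} = - \frac{22065}{\left(5 \cdot 3\right)^{3}} + \frac{3714}{-38206} = - \frac{22065}{15^{3}} + 3714 \left(- \frac{1}{38206}\right) = - \frac{22065}{3375} - \frac{1857}{19103} = \left(-22065\right) \frac{1}{3375} - \frac{1857}{19103} = - \frac{1471}{225} - \frac{1857}{19103} = - \frac{28518338}{4298175}$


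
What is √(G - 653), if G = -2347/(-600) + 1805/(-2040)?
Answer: I*√169058013/510 ≈ 25.495*I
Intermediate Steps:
G = 15437/5100 (G = -2347*(-1/600) + 1805*(-1/2040) = 2347/600 - 361/408 = 15437/5100 ≈ 3.0269)
√(G - 653) = √(15437/5100 - 653) = √(-3314863/5100) = I*√169058013/510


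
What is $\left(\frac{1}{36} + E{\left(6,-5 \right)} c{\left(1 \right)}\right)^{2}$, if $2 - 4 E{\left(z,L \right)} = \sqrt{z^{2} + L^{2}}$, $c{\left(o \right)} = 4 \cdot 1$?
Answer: $\frac{84385}{1296} - \frac{73 \sqrt{61}}{18} \approx 33.437$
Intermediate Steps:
$c{\left(o \right)} = 4$
$E{\left(z,L \right)} = \frac{1}{2} - \frac{\sqrt{L^{2} + z^{2}}}{4}$ ($E{\left(z,L \right)} = \frac{1}{2} - \frac{\sqrt{z^{2} + L^{2}}}{4} = \frac{1}{2} - \frac{\sqrt{L^{2} + z^{2}}}{4}$)
$\left(\frac{1}{36} + E{\left(6,-5 \right)} c{\left(1 \right)}\right)^{2} = \left(\frac{1}{36} + \left(\frac{1}{2} - \frac{\sqrt{\left(-5\right)^{2} + 6^{2}}}{4}\right) 4\right)^{2} = \left(\frac{1}{36} + \left(\frac{1}{2} - \frac{\sqrt{25 + 36}}{4}\right) 4\right)^{2} = \left(\frac{1}{36} + \left(\frac{1}{2} - \frac{\sqrt{61}}{4}\right) 4\right)^{2} = \left(\frac{1}{36} + \left(2 - \sqrt{61}\right)\right)^{2} = \left(\frac{73}{36} - \sqrt{61}\right)^{2}$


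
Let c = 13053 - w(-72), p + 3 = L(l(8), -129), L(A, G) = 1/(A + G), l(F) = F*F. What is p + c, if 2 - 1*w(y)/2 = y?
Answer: 838629/65 ≈ 12902.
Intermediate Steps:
l(F) = F²
w(y) = 4 - 2*y
p = -196/65 (p = -3 + 1/(8² - 129) = -3 + 1/(64 - 129) = -3 + 1/(-65) = -3 - 1/65 = -196/65 ≈ -3.0154)
c = 12905 (c = 13053 - (4 - 2*(-72)) = 13053 - (4 + 144) = 13053 - 1*148 = 13053 - 148 = 12905)
p + c = -196/65 + 12905 = 838629/65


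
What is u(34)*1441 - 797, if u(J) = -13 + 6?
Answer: -10884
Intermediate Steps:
u(J) = -7
u(34)*1441 - 797 = -7*1441 - 797 = -10087 - 797 = -10884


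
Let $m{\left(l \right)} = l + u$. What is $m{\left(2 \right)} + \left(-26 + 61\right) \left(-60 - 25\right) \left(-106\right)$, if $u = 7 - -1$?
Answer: $315360$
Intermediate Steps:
$u = 8$ ($u = 7 + 1 = 8$)
$m{\left(l \right)} = 8 + l$ ($m{\left(l \right)} = l + 8 = 8 + l$)
$m{\left(2 \right)} + \left(-26 + 61\right) \left(-60 - 25\right) \left(-106\right) = \left(8 + 2\right) + \left(-26 + 61\right) \left(-60 - 25\right) \left(-106\right) = 10 + 35 \left(-85\right) \left(-106\right) = 10 - -315350 = 10 + 315350 = 315360$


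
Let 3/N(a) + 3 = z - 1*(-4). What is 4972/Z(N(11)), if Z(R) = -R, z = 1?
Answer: -9944/3 ≈ -3314.7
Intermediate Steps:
N(a) = 3/2 (N(a) = 3/(-3 + (1 - 1*(-4))) = 3/(-3 + (1 + 4)) = 3/(-3 + 5) = 3/2)
4972/Z(N(11)) = 4972/((-1*3/2)) = 4972/(-3/2) = 4972*(-⅔) = -9944/3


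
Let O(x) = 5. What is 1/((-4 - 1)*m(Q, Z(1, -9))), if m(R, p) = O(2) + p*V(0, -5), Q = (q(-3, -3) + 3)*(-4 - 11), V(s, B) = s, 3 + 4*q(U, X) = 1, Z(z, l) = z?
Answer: -1/25 ≈ -0.040000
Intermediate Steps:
q(U, X) = -1/2 (q(U, X) = -3/4 + (1/4)*1 = -3/4 + 1/4 = -1/2)
Q = -75/2 (Q = (-1/2 + 3)*(-4 - 11) = (5/2)*(-15) = -75/2 ≈ -37.500)
m(R, p) = 5 (m(R, p) = 5 + p*0 = 5 + 0 = 5)
1/((-4 - 1)*m(Q, Z(1, -9))) = 1/((-4 - 1)*5) = 1/(-5*5) = 1/(-25) = -1/25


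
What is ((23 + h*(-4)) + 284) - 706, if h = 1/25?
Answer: -9979/25 ≈ -399.16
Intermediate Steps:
h = 1/25 ≈ 0.040000
((23 + h*(-4)) + 284) - 706 = ((23 + (1/25)*(-4)) + 284) - 706 = ((23 - 4/25) + 284) - 706 = (571/25 + 284) - 706 = 7671/25 - 706 = -9979/25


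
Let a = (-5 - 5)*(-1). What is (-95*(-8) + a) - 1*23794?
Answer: -23024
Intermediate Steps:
a = 10 (a = -10*(-1) = 10)
(-95*(-8) + a) - 1*23794 = (-95*(-8) + 10) - 1*23794 = (760 + 10) - 23794 = 770 - 23794 = -23024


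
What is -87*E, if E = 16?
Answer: -1392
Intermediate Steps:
-87*E = -87*16 = -1392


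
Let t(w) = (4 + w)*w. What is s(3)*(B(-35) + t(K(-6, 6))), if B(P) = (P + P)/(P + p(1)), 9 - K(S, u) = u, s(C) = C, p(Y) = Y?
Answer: 1176/17 ≈ 69.177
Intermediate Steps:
K(S, u) = 9 - u
t(w) = w*(4 + w)
B(P) = 2*P/(1 + P) (B(P) = (P + P)/(P + 1) = (2*P)/(1 + P) = 2*P/(1 + P))
s(3)*(B(-35) + t(K(-6, 6))) = 3*(2*(-35)/(1 - 35) + (9 - 1*6)*(4 + (9 - 1*6))) = 3*(2*(-35)/(-34) + (9 - 6)*(4 + (9 - 6))) = 3*(2*(-35)*(-1/34) + 3*(4 + 3)) = 3*(35/17 + 3*7) = 3*(35/17 + 21) = 3*(392/17) = 1176/17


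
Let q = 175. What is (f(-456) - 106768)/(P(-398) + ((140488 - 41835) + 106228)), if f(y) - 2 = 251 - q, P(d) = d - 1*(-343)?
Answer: -1135/2179 ≈ -0.52088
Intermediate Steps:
P(d) = 343 + d (P(d) = d + 343 = 343 + d)
f(y) = 78 (f(y) = 2 + (251 - 1*175) = 2 + (251 - 175) = 2 + 76 = 78)
(f(-456) - 106768)/(P(-398) + ((140488 - 41835) + 106228)) = (78 - 106768)/((343 - 398) + ((140488 - 41835) + 106228)) = -106690/(-55 + (98653 + 106228)) = -106690/(-55 + 204881) = -106690/204826 = -106690*1/204826 = -1135/2179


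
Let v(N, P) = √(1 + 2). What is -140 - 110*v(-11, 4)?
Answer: -140 - 110*√3 ≈ -330.53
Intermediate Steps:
v(N, P) = √3
-140 - 110*v(-11, 4) = -140 - 110*√3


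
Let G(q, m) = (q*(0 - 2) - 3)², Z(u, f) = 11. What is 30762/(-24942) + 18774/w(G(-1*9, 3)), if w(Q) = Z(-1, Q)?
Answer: 77987121/45727 ≈ 1705.5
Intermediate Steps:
G(q, m) = (-3 - 2*q)² (G(q, m) = (q*(-2) - 3)² = (-2*q - 3)² = (-3 - 2*q)²)
w(Q) = 11
30762/(-24942) + 18774/w(G(-1*9, 3)) = 30762/(-24942) + 18774/11 = 30762*(-1/24942) + 18774*(1/11) = -5127/4157 + 18774/11 = 77987121/45727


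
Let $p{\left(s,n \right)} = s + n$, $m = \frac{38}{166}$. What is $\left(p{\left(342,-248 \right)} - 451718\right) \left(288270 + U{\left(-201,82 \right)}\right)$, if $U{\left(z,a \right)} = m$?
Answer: $- \frac{10805749570696}{83} \approx -1.3019 \cdot 10^{11}$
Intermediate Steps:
$m = \frac{19}{83}$ ($m = 38 \cdot \frac{1}{166} = \frac{19}{83} \approx 0.22892$)
$U{\left(z,a \right)} = \frac{19}{83}$
$p{\left(s,n \right)} = n + s$
$\left(p{\left(342,-248 \right)} - 451718\right) \left(288270 + U{\left(-201,82 \right)}\right) = \left(\left(-248 + 342\right) - 451718\right) \left(288270 + \frac{19}{83}\right) = \left(94 - 451718\right) \frac{23926429}{83} = \left(-451624\right) \frac{23926429}{83} = - \frac{10805749570696}{83}$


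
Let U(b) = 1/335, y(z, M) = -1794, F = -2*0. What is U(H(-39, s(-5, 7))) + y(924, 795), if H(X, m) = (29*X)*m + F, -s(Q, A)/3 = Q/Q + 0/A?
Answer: -600989/335 ≈ -1794.0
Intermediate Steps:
F = 0
s(Q, A) = -3 (s(Q, A) = -3*(Q/Q + 0/A) = -3*(1 + 0) = -3*1 = -3)
H(X, m) = 29*X*m (H(X, m) = (29*X)*m + 0 = 29*X*m + 0 = 29*X*m)
U(b) = 1/335
U(H(-39, s(-5, 7))) + y(924, 795) = 1/335 - 1794 = -600989/335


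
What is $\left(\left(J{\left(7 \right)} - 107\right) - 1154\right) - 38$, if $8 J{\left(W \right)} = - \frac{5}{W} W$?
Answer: $- \frac{10397}{8} \approx -1299.6$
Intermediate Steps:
$J{\left(W \right)} = - \frac{5}{8}$ ($J{\left(W \right)} = \frac{- \frac{5}{W} W}{8} = \frac{1}{8} \left(-5\right) = - \frac{5}{8}$)
$\left(\left(J{\left(7 \right)} - 107\right) - 1154\right) - 38 = \left(\left(- \frac{5}{8} - 107\right) - 1154\right) - 38 = \left(- \frac{861}{8} - 1154\right) - 38 = - \frac{10093}{8} - 38 = - \frac{10397}{8}$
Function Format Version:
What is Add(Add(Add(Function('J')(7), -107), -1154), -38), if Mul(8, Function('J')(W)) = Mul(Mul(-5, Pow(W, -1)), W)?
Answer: Rational(-10397, 8) ≈ -1299.6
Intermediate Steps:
Function('J')(W) = Rational(-5, 8) (Function('J')(W) = Mul(Rational(1, 8), Mul(Mul(-5, Pow(W, -1)), W)) = Mul(Rational(1, 8), -5) = Rational(-5, 8))
Add(Add(Add(Function('J')(7), -107), -1154), -38) = Add(Add(Add(Rational(-5, 8), -107), -1154), -38) = Add(Add(Rational(-861, 8), -1154), -38) = Add(Rational(-10093, 8), -38) = Rational(-10397, 8)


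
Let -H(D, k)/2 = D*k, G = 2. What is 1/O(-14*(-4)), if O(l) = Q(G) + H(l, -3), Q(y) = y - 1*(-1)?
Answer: 1/339 ≈ 0.0029499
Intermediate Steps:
H(D, k) = -2*D*k
Q(y) = 1 + y (Q(y) = y + 1 = 1 + y)
O(l) = 3 + 6*l (O(l) = (1 + 2) - 2*l*(-3) = 3 + 6*l)
1/O(-14*(-4)) = 1/(3 + 6*(-14*(-4))) = 1/(3 + 6*56) = 1/(3 + 336) = 1/339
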